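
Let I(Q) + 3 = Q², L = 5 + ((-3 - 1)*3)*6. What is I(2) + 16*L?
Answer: -1071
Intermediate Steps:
L = -67 (L = 5 - 4*3*6 = 5 - 12*6 = 5 - 72 = -67)
I(Q) = -3 + Q²
I(2) + 16*L = (-3 + 2²) + 16*(-67) = (-3 + 4) - 1072 = 1 - 1072 = -1071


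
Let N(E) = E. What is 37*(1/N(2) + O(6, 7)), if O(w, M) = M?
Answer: 555/2 ≈ 277.50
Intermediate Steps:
37*(1/N(2) + O(6, 7)) = 37*(1/2 + 7) = 37*(½ + 7) = 37*(15/2) = 555/2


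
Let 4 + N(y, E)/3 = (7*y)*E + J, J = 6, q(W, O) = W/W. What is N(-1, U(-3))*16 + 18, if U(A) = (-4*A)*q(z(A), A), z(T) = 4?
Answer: -3918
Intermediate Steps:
q(W, O) = 1
U(A) = -4*A (U(A) = -4*A*1 = -4*A)
N(y, E) = 6 + 21*E*y (N(y, E) = -12 + 3*((7*y)*E + 6) = -12 + 3*(7*E*y + 6) = -12 + 3*(6 + 7*E*y) = -12 + (18 + 21*E*y) = 6 + 21*E*y)
N(-1, U(-3))*16 + 18 = (6 + 21*(-4*(-3))*(-1))*16 + 18 = (6 + 21*12*(-1))*16 + 18 = (6 - 252)*16 + 18 = -246*16 + 18 = -3936 + 18 = -3918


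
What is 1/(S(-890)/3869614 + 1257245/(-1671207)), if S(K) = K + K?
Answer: -3233463002049/2434013800945 ≈ -1.3284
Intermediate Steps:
S(K) = 2*K
1/(S(-890)/3869614 + 1257245/(-1671207)) = 1/((2*(-890))/3869614 + 1257245/(-1671207)) = 1/(-1780*1/3869614 + 1257245*(-1/1671207)) = 1/(-890/1934807 - 1257245/1671207) = 1/(-2434013800945/3233463002049) = -3233463002049/2434013800945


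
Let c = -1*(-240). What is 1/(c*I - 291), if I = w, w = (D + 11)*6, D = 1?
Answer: 1/16989 ≈ 5.8862e-5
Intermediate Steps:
c = 240
w = 72 (w = (1 + 11)*6 = 12*6 = 72)
I = 72
1/(c*I - 291) = 1/(240*72 - 291) = 1/(17280 - 291) = 1/16989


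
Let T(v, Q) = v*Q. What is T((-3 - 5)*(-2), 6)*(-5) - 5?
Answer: -485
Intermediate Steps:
T(v, Q) = Q*v
T((-3 - 5)*(-2), 6)*(-5) - 5 = (6*((-3 - 5)*(-2)))*(-5) - 5 = (6*(-8*(-2)))*(-5) - 5 = (6*16)*(-5) - 5 = 96*(-5) - 5 = -480 - 5 = -485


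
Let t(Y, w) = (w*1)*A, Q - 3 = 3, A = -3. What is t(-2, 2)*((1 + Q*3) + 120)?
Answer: -834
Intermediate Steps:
Q = 6 (Q = 3 + 3 = 6)
t(Y, w) = -3*w (t(Y, w) = (w*1)*(-3) = w*(-3) = -3*w)
t(-2, 2)*((1 + Q*3) + 120) = (-3*2)*((1 + 6*3) + 120) = -6*((1 + 18) + 120) = -6*(19 + 120) = -6*139 = -834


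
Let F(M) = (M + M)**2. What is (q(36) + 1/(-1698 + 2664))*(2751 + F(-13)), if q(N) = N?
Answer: 5181773/42 ≈ 1.2338e+5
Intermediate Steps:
F(M) = 4*M**2 (F(M) = (2*M)**2 = 4*M**2)
(q(36) + 1/(-1698 + 2664))*(2751 + F(-13)) = (36 + 1/(-1698 + 2664))*(2751 + 4*(-13)**2) = (36 + 1/966)*(2751 + 4*169) = (36 + 1/966)*(2751 + 676) = (34777/966)*3427 = 5181773/42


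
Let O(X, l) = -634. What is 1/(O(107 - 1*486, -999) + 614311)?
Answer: 1/613677 ≈ 1.6295e-6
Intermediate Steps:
1/(O(107 - 1*486, -999) + 614311) = 1/(-634 + 614311) = 1/613677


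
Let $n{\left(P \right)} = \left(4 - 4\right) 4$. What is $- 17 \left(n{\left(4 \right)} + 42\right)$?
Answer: $-714$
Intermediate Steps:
$n{\left(P \right)} = 0$ ($n{\left(P \right)} = 0 \cdot 4 = 0$)
$- 17 \left(n{\left(4 \right)} + 42\right) = - 17 \left(0 + 42\right) = \left(-17\right) 42 = -714$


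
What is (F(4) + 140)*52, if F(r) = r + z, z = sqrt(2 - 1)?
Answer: 7540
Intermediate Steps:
z = 1 (z = sqrt(1) = 1)
F(r) = 1 + r (F(r) = r + 1 = 1 + r)
(F(4) + 140)*52 = ((1 + 4) + 140)*52 = (5 + 140)*52 = 145*52 = 7540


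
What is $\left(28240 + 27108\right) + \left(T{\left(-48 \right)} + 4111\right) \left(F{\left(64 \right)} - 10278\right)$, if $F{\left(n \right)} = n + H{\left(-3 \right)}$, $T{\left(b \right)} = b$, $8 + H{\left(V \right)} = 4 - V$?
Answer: $-41448197$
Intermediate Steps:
$H{\left(V \right)} = -4 - V$ ($H{\left(V \right)} = -8 - \left(-4 + V\right) = -4 - V$)
$F{\left(n \right)} = -1 + n$ ($F{\left(n \right)} = n - 1 = -1 + n$)
$\left(28240 + 27108\right) + \left(T{\left(-48 \right)} + 4111\right) \left(F{\left(64 \right)} - 10278\right) = \left(28240 + 27108\right) + \left(-48 + 4111\right) \left(\left(-1 + 64\right) - 10278\right) = 55348 + 4063 \left(63 - 10278\right) = 55348 + 4063 \left(-10215\right) = 55348 - 41503545 = -41448197$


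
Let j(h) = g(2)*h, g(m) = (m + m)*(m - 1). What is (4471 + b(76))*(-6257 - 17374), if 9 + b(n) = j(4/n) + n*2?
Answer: -2071729770/19 ≈ -1.0904e+8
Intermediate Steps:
g(m) = 2*m*(-1 + m) (g(m) = (2*m)*(-1 + m) = 2*m*(-1 + m))
j(h) = 4*h (j(h) = (2*2*(-1 + 2))*h = (2*2*1)*h = 4*h)
b(n) = -9 + 2*n + 16/n (b(n) = -9 + (4*(4/n) + n*2) = -9 + (16/n + 2*n) = -9 + (2*n + 16/n) = -9 + 2*n + 16/n)
(4471 + b(76))*(-6257 - 17374) = (4471 + (-9 + 2*76 + 16/76))*(-6257 - 17374) = (4471 + (-9 + 152 + 16*(1/76)))*(-23631) = (4471 + (-9 + 152 + 4/19))*(-23631) = (4471 + 2721/19)*(-23631) = (87670/19)*(-23631) = -2071729770/19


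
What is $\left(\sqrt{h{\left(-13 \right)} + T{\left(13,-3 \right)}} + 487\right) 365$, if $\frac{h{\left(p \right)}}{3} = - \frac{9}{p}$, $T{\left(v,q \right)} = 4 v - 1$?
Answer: $177755 + \frac{365 \sqrt{8970}}{13} \approx 1.8041 \cdot 10^{5}$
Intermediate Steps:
$T{\left(v,q \right)} = -1 + 4 v$
$h{\left(p \right)} = - \frac{27}{p}$ ($h{\left(p \right)} = 3 \left(- \frac{9}{p}\right) = - \frac{27}{p}$)
$\left(\sqrt{h{\left(-13 \right)} + T{\left(13,-3 \right)}} + 487\right) 365 = \left(\sqrt{- \frac{27}{-13} + \left(-1 + 4 \cdot 13\right)} + 487\right) 365 = \left(\sqrt{\left(-27\right) \left(- \frac{1}{13}\right) + \left(-1 + 52\right)} + 487\right) 365 = \left(\sqrt{\frac{27}{13} + 51} + 487\right) 365 = \left(\sqrt{\frac{690}{13}} + 487\right) 365 = \left(\frac{\sqrt{8970}}{13} + 487\right) 365 = \left(487 + \frac{\sqrt{8970}}{13}\right) 365 = 177755 + \frac{365 \sqrt{8970}}{13}$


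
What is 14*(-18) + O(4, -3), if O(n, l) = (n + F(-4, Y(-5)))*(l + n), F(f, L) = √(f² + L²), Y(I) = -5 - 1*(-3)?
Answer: -248 + 2*√5 ≈ -243.53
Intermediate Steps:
Y(I) = -2 (Y(I) = -5 + 3 = -2)
F(f, L) = √(L² + f²)
O(n, l) = (l + n)*(n + 2*√5) (O(n, l) = (n + √((-2)² + (-4)²))*(l + n) = (n + √(4 + 16))*(l + n) = (n + √20)*(l + n) = (n + 2*√5)*(l + n) = (l + n)*(n + 2*√5))
14*(-18) + O(4, -3) = 14*(-18) + (4² - 3*4 + 2*(-3)*√5 + 2*4*√5) = -252 + (16 - 12 - 6*√5 + 8*√5) = -252 + (4 + 2*√5) = -248 + 2*√5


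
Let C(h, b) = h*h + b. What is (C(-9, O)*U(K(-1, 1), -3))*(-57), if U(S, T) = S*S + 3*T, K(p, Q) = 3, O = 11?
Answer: 0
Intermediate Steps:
C(h, b) = b + h² (C(h, b) = h² + b = b + h²)
U(S, T) = S² + 3*T
(C(-9, O)*U(K(-1, 1), -3))*(-57) = ((11 + (-9)²)*(3² + 3*(-3)))*(-57) = ((11 + 81)*(9 - 9))*(-57) = (92*0)*(-57) = 0*(-57) = 0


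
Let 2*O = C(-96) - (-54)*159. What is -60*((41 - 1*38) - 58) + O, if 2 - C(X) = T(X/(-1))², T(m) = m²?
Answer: -42459734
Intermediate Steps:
C(X) = 2 - X⁴ (C(X) = 2 - ((X/(-1))²)² = 2 - ((X*(-1))²)² = 2 - ((-X)²)² = 2 - (X²)² = 2 - X⁴)
O = -42463034 (O = ((2 - 1*(-96)⁴) - (-54)*159)/2 = ((2 - 1*84934656) - 1*(-8586))/2 = ((2 - 84934656) + 8586)/2 = (-84934654 + 8586)/2 = (½)*(-84926068) = -42463034)
-60*((41 - 1*38) - 58) + O = -60*((41 - 1*38) - 58) - 42463034 = -60*((41 - 38) - 58) - 42463034 = -60*(3 - 58) - 42463034 = -60*(-55) - 42463034 = 3300 - 42463034 = -42459734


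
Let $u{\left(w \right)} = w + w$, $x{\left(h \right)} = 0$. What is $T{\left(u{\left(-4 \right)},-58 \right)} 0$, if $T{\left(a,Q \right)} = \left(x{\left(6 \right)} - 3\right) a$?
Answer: $0$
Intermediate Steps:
$u{\left(w \right)} = 2 w$
$T{\left(a,Q \right)} = - 3 a$ ($T{\left(a,Q \right)} = \left(0 - 3\right) a = - 3 a$)
$T{\left(u{\left(-4 \right)},-58 \right)} 0 = - 3 \cdot 2 \left(-4\right) 0 = \left(-3\right) \left(-8\right) 0 = 24 \cdot 0 = 0$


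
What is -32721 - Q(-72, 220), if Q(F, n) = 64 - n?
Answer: -32565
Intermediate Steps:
-32721 - Q(-72, 220) = -32721 - (64 - 1*220) = -32721 - (64 - 220) = -32721 - 1*(-156) = -32721 + 156 = -32565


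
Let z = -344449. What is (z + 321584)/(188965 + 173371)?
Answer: -22865/362336 ≈ -0.063104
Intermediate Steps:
(z + 321584)/(188965 + 173371) = (-344449 + 321584)/(188965 + 173371) = -22865/362336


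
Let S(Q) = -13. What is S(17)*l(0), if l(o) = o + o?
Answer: 0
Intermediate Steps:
l(o) = 2*o
S(17)*l(0) = -26*0 = -13*0 = 0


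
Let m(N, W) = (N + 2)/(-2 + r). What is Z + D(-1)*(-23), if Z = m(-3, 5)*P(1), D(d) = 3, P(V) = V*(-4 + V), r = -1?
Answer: -70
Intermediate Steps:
m(N, W) = -2/3 - N/3 (m(N, W) = (N + 2)/(-2 - 1) = (2 + N)/(-3) = (2 + N)*(-1/3) = -2/3 - N/3)
Z = -1 (Z = (-2/3 - 1/3*(-3))*(1*(-4 + 1)) = (-2/3 + 1)*(1*(-3)) = (1/3)*(-3) = -1)
Z + D(-1)*(-23) = -1 + 3*(-23) = -1 - 69 = -70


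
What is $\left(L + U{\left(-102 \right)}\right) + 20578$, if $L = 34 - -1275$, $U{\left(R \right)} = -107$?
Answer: $21780$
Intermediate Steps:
$L = 1309$ ($L = 34 + 1275 = 1309$)
$\left(L + U{\left(-102 \right)}\right) + 20578 = \left(1309 - 107\right) + 20578 = 1202 + 20578 = 21780$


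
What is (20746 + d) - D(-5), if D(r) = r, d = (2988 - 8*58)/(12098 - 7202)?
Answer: 25399855/1224 ≈ 20752.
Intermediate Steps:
d = 631/1224 (d = (2988 - 464)/4896 = 2524*(1/4896) = 631/1224 ≈ 0.51552)
(20746 + d) - D(-5) = (20746 + 631/1224) - 1*(-5) = 25393735/1224 + 5 = 25399855/1224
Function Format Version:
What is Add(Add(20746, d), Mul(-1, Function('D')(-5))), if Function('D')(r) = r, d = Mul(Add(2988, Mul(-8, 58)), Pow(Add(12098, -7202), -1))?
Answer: Rational(25399855, 1224) ≈ 20752.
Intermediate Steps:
d = Rational(631, 1224) (d = Mul(Add(2988, -464), Pow(4896, -1)) = Mul(2524, Rational(1, 4896)) = Rational(631, 1224) ≈ 0.51552)
Add(Add(20746, d), Mul(-1, Function('D')(-5))) = Add(Add(20746, Rational(631, 1224)), Mul(-1, -5)) = Add(Rational(25393735, 1224), 5) = Rational(25399855, 1224)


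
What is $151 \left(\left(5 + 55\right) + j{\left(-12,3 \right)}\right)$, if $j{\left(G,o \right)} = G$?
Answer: $7248$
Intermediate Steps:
$151 \left(\left(5 + 55\right) + j{\left(-12,3 \right)}\right) = 151 \left(\left(5 + 55\right) - 12\right) = 151 \left(60 - 12\right) = 151 \cdot 48 = 7248$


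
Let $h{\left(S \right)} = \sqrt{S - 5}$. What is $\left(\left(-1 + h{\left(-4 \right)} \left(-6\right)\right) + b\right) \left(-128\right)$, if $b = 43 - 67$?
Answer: $3200 + 2304 i \approx 3200.0 + 2304.0 i$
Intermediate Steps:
$h{\left(S \right)} = \sqrt{-5 + S}$
$b = -24$ ($b = 43 - 67 = -24$)
$\left(\left(-1 + h{\left(-4 \right)} \left(-6\right)\right) + b\right) \left(-128\right) = \left(\left(-1 + \sqrt{-5 - 4} \left(-6\right)\right) - 24\right) \left(-128\right) = \left(\left(-1 + \sqrt{-9} \left(-6\right)\right) - 24\right) \left(-128\right) = \left(\left(-1 + 3 i \left(-6\right)\right) - 24\right) \left(-128\right) = \left(\left(-1 - 18 i\right) - 24\right) \left(-128\right) = \left(-25 - 18 i\right) \left(-128\right) = 3200 + 2304 i$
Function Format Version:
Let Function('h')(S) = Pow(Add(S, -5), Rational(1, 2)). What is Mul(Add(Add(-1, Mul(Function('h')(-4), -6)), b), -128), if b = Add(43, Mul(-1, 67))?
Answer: Add(3200, Mul(2304, I)) ≈ Add(3200.0, Mul(2304.0, I))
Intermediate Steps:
Function('h')(S) = Pow(Add(-5, S), Rational(1, 2))
b = -24 (b = Add(43, -67) = -24)
Mul(Add(Add(-1, Mul(Function('h')(-4), -6)), b), -128) = Mul(Add(Add(-1, Mul(Pow(Add(-5, -4), Rational(1, 2)), -6)), -24), -128) = Mul(Add(Add(-1, Mul(Pow(-9, Rational(1, 2)), -6)), -24), -128) = Mul(Add(Add(-1, Mul(Mul(3, I), -6)), -24), -128) = Mul(Add(Add(-1, Mul(-18, I)), -24), -128) = Mul(Add(-25, Mul(-18, I)), -128) = Add(3200, Mul(2304, I))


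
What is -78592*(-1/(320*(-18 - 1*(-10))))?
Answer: -307/10 ≈ -30.700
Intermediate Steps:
-78592*(-1/(320*(-18 - 1*(-10)))) = -78592*(-1/(320*(-18 + 10))) = -78592/((-320*(-8))) = -78592/2560 = -78592*1/2560 = -307/10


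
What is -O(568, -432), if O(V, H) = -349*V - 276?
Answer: 198508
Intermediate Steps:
O(V, H) = -276 - 349*V
-O(568, -432) = -(-276 - 349*568) = -(-276 - 198232) = -1*(-198508) = 198508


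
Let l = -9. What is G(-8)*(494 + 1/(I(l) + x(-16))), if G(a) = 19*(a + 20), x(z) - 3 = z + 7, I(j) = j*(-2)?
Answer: 112651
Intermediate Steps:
I(j) = -2*j
x(z) = 10 + z (x(z) = 3 + (z + 7) = 3 + (7 + z) = 10 + z)
G(a) = 380 + 19*a (G(a) = 19*(20 + a) = 380 + 19*a)
G(-8)*(494 + 1/(I(l) + x(-16))) = (380 + 19*(-8))*(494 + 1/(-2*(-9) + (10 - 16))) = (380 - 152)*(494 + 1/(18 - 6)) = 228*(494 + 1/12) = 228*(5929/12) = 112651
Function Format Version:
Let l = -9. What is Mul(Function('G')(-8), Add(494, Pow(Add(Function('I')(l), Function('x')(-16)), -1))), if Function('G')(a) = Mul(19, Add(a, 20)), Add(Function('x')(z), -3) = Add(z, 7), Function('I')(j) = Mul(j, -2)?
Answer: 112651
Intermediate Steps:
Function('I')(j) = Mul(-2, j)
Function('x')(z) = Add(10, z) (Function('x')(z) = Add(3, Add(z, 7)) = Add(3, Add(7, z)) = Add(10, z))
Function('G')(a) = Add(380, Mul(19, a)) (Function('G')(a) = Mul(19, Add(20, a)) = Add(380, Mul(19, a)))
Mul(Function('G')(-8), Add(494, Pow(Add(Function('I')(l), Function('x')(-16)), -1))) = Mul(Add(380, Mul(19, -8)), Add(494, Pow(Add(Mul(-2, -9), Add(10, -16)), -1))) = Mul(Add(380, -152), Add(494, Pow(Add(18, -6), -1))) = Mul(228, Add(494, Pow(12, -1))) = Mul(228, Add(494, Rational(1, 12))) = Mul(228, Rational(5929, 12)) = 112651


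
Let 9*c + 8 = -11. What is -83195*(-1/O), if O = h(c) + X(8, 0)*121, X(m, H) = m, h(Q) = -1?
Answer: 83195/967 ≈ 86.034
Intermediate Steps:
c = -19/9 (c = -8/9 + (⅑)*(-11) = -8/9 - 11/9 = -19/9 ≈ -2.1111)
O = 967 (O = -1 + 8*121 = -1 + 968 = 967)
-83195*(-1/O) = -83195/((-1*967)) = -83195/(-967) = -83195*(-1/967) = 83195/967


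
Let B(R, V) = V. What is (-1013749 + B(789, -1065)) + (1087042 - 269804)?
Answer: -197576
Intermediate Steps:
(-1013749 + B(789, -1065)) + (1087042 - 269804) = (-1013749 - 1065) + (1087042 - 269804) = -1014814 + 817238 = -197576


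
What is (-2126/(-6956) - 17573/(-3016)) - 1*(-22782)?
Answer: 119519742819/5244824 ≈ 22788.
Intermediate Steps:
(-2126/(-6956) - 17573/(-3016)) - 1*(-22782) = (-2126*(-1/6956) - 17573*(-1/3016)) + 22782 = (1063/3478 + 17573/3016) + 22782 = 32162451/5244824 + 22782 = 119519742819/5244824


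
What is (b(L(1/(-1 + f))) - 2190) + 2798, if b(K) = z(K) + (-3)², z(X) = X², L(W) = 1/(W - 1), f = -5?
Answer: 30269/49 ≈ 617.73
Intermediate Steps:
L(W) = 1/(-1 + W)
b(K) = 9 + K² (b(K) = K² + (-3)² = K² + 9 = 9 + K²)
(b(L(1/(-1 + f))) - 2190) + 2798 = ((9 + (1/(-1 + 1/(-1 - 5)))²) - 2190) + 2798 = ((9 + (1/(-1 + 1/(-6)))²) - 2190) + 2798 = ((9 + (1/(-1 - ⅙))²) - 2190) + 2798 = ((9 + (1/(-7/6))²) - 2190) + 2798 = ((9 + (-6/7)²) - 2190) + 2798 = ((9 + 36/49) - 2190) + 2798 = (477/49 - 2190) + 2798 = -106833/49 + 2798 = 30269/49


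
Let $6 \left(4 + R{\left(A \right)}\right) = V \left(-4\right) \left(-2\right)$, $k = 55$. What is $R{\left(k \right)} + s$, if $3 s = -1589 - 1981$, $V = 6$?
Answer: $-1186$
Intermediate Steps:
$R{\left(A \right)} = 4$ ($R{\left(A \right)} = -4 + \frac{6 \left(-4\right) \left(-2\right)}{6} = -4 + \frac{\left(-24\right) \left(-2\right)}{6} = -4 + \frac{1}{6} \cdot 48 = -4 + 8 = 4$)
$s = -1190$ ($s = \frac{-1589 - 1981}{3} = \frac{1}{3} \left(-3570\right) = -1190$)
$R{\left(k \right)} + s = 4 - 1190 = -1186$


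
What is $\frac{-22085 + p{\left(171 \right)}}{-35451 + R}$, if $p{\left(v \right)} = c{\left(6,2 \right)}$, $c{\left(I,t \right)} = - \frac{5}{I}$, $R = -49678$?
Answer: $\frac{132515}{510774} \approx 0.25944$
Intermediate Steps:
$p{\left(v \right)} = - \frac{5}{6}$
$\frac{-22085 + p{\left(171 \right)}}{-35451 + R} = \frac{-22085 - \frac{5}{6}}{-35451 - 49678} = - \frac{132515}{6 \left(-85129\right)} = \left(- \frac{132515}{6}\right) \left(- \frac{1}{85129}\right) = \frac{132515}{510774}$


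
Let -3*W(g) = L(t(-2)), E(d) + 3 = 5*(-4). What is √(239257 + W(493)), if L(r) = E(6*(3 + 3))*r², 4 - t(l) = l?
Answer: √239533 ≈ 489.42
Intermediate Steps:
t(l) = 4 - l
E(d) = -23 (E(d) = -3 + 5*(-4) = -3 - 20 = -23)
L(r) = -23*r²
W(g) = 276 (W(g) = -(-23)*(4 - 1*(-2))²/3 = -(-23)*(4 + 2)²/3 = -(-23)*6²/3 = -(-23)*36/3 = -⅓*(-828) = 276)
√(239257 + W(493)) = √(239257 + 276) = √239533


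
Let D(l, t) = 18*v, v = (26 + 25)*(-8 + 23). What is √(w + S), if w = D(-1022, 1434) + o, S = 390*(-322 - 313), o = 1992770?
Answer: √1758890 ≈ 1326.2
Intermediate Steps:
v = 765 (v = 51*15 = 765)
D(l, t) = 13770 (D(l, t) = 18*765 = 13770)
S = -247650 (S = 390*(-635) = -247650)
w = 2006540 (w = 13770 + 1992770 = 2006540)
√(w + S) = √(2006540 - 247650) = √1758890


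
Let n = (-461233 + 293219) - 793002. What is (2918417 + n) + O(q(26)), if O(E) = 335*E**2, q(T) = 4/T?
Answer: 330802109/169 ≈ 1.9574e+6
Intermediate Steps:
n = -961016 (n = -168014 - 793002 = -961016)
(2918417 + n) + O(q(26)) = (2918417 - 961016) + 335*(4/26)**2 = 1957401 + 335*(4*(1/26))**2 = 1957401 + 335*(2/13)**2 = 1957401 + 335*(4/169) = 1957401 + 1340/169 = 330802109/169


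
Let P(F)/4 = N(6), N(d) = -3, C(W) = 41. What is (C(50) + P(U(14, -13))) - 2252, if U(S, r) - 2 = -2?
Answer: -2223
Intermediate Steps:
U(S, r) = 0 (U(S, r) = 2 - 2 = 0)
P(F) = -12 (P(F) = 4*(-3) = -12)
(C(50) + P(U(14, -13))) - 2252 = (41 - 12) - 2252 = 29 - 2252 = -2223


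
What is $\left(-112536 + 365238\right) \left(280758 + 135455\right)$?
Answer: $105177857526$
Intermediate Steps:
$\left(-112536 + 365238\right) \left(280758 + 135455\right) = 252702 \cdot 416213 = 105177857526$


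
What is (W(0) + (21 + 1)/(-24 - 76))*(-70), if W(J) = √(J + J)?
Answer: 77/5 ≈ 15.400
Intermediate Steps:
W(J) = √2*√J (W(J) = √(2*J) = √2*√J)
(W(0) + (21 + 1)/(-24 - 76))*(-70) = (√2*√0 + (21 + 1)/(-24 - 76))*(-70) = (√2*0 + 22/(-100))*(-70) = (0 + 22*(-1/100))*(-70) = (0 - 11/50)*(-70) = -11/50*(-70) = 77/5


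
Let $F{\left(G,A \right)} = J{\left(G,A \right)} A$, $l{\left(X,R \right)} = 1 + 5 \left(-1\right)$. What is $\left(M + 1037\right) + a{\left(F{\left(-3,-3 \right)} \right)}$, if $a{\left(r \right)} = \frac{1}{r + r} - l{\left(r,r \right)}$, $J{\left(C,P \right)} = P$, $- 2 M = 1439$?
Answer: $\frac{2894}{9} \approx 321.56$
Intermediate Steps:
$M = - \frac{1439}{2}$ ($M = \left(- \frac{1}{2}\right) 1439 = - \frac{1439}{2} \approx -719.5$)
$l{\left(X,R \right)} = -4$ ($l{\left(X,R \right)} = 1 - 5 = -4$)
$F{\left(G,A \right)} = A^{2}$ ($F{\left(G,A \right)} = A A = A^{2}$)
$a{\left(r \right)} = 4 + \frac{1}{2 r}$ ($a{\left(r \right)} = \frac{1}{r + r} - -4 = \frac{1}{2 r} + 4 = 4 + \frac{1}{2 r}$)
$\left(M + 1037\right) + a{\left(F{\left(-3,-3 \right)} \right)} = \left(- \frac{1439}{2} + 1037\right) + \left(4 + \frac{1}{2 \left(-3\right)^{2}}\right) = \frac{635}{2} + \left(4 + \frac{1}{2 \cdot 9}\right) = \frac{635}{2} + \left(4 + \frac{1}{2} \cdot \frac{1}{9}\right) = \frac{635}{2} + \left(4 + \frac{1}{18}\right) = \frac{635}{2} + \frac{73}{18} = \frac{2894}{9}$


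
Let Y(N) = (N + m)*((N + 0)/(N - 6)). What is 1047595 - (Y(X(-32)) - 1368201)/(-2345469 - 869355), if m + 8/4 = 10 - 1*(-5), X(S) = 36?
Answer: 5613053633563/5358040 ≈ 1.0476e+6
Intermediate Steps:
m = 13 (m = -2 + (10 - 1*(-5)) = -2 + (10 + 5) = -2 + 15 = 13)
Y(N) = N*(13 + N)/(-6 + N) (Y(N) = (N + 13)*((N + 0)/(N - 6)) = (13 + N)*(N/(-6 + N)) = N*(13 + N)/(-6 + N))
1047595 - (Y(X(-32)) - 1368201)/(-2345469 - 869355) = 1047595 - (36*(13 + 36)/(-6 + 36) - 1368201)/(-2345469 - 869355) = 1047595 - (36*49/30 - 1368201)/(-3214824) = 1047595 - (36*(1/30)*49 - 1368201)*(-1)/3214824 = 1047595 - (294/5 - 1368201)*(-1)/3214824 = 1047595 - (-6840711)*(-1)/(5*3214824) = 1047595 - 1*2280237/5358040 = 1047595 - 2280237/5358040 = 5613053633563/5358040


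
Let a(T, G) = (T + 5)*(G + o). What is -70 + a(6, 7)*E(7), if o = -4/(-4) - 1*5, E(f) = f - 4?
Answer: 29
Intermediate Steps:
E(f) = -4 + f
o = -4 (o = -4*(-¼) - 5 = 1 - 5 = -4)
a(T, G) = (-4 + G)*(5 + T) (a(T, G) = (T + 5)*(G - 4) = (5 + T)*(-4 + G) = (-4 + G)*(5 + T))
-70 + a(6, 7)*E(7) = -70 + (-20 - 4*6 + 5*7 + 7*6)*(-4 + 7) = -70 + (-20 - 24 + 35 + 42)*3 = -70 + 33*3 = -70 + 99 = 29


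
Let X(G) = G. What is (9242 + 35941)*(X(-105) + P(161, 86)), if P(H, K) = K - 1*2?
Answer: -948843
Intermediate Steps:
P(H, K) = -2 + K (P(H, K) = K - 2 = -2 + K)
(9242 + 35941)*(X(-105) + P(161, 86)) = (9242 + 35941)*(-105 + (-2 + 86)) = 45183*(-105 + 84) = 45183*(-21) = -948843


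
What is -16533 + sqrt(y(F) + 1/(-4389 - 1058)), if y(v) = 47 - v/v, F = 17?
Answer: -16533 + sqrt(1364805767)/5447 ≈ -16526.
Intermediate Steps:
y(v) = 46 (y(v) = 47 - 1*1 = 47 - 1 = 46)
-16533 + sqrt(y(F) + 1/(-4389 - 1058)) = -16533 + sqrt(46 + 1/(-4389 - 1058)) = -16533 + sqrt(46 + 1/(-5447)) = -16533 + sqrt(46 - 1/5447) = -16533 + sqrt(250561/5447) = -16533 + sqrt(1364805767)/5447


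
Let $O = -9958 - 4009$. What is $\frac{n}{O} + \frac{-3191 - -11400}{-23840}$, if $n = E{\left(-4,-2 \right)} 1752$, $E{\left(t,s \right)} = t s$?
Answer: $- \frac{448796543}{332973280} \approx -1.3478$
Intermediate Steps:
$O = -13967$
$E{\left(t,s \right)} = s t$
$n = 14016$ ($n = \left(-2\right) \left(-4\right) 1752 = 8 \cdot 1752 = 14016$)
$\frac{n}{O} + \frac{-3191 - -11400}{-23840} = \frac{14016}{-13967} + \frac{-3191 - -11400}{-23840} = 14016 \left(- \frac{1}{13967}\right) + \left(-3191 + 11400\right) \left(- \frac{1}{23840}\right) = - \frac{14016}{13967} + 8209 \left(- \frac{1}{23840}\right) = - \frac{14016}{13967} - \frac{8209}{23840} = - \frac{448796543}{332973280}$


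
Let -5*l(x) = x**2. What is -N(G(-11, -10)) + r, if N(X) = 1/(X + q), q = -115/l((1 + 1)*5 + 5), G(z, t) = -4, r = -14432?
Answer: -187607/13 ≈ -14431.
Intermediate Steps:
l(x) = -x**2/5
q = 23/9 (q = -115*(-5/((1 + 1)*5 + 5)**2) = -115*(-5/(2*5 + 5)**2) = -115*(-5/(10 + 5)**2) = -115/((-1/5*15**2)) = -115/((-1/5*225)) = -115/(-45) = -115*(-1/45) = 23/9 ≈ 2.5556)
N(X) = 1/(23/9 + X) (N(X) = 1/(X + 23/9) = 1/(23/9 + X))
-N(G(-11, -10)) + r = -9/(23 + 9*(-4)) - 14432 = -9/(23 - 36) - 14432 = -9/(-13) - 14432 = -9*(-1)/13 - 14432 = -1*(-9/13) - 14432 = 9/13 - 14432 = -187607/13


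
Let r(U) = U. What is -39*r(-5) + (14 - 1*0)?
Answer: 209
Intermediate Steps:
-39*r(-5) + (14 - 1*0) = -39*(-5) + (14 - 1*0) = 195 + (14 + 0) = 195 + 14 = 209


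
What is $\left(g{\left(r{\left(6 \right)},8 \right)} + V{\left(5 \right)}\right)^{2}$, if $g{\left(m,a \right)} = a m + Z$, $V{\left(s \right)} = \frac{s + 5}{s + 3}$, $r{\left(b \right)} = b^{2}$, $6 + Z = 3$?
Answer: $\frac{1311025}{16} \approx 81939.0$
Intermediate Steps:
$Z = -3$ ($Z = -6 + 3 = -3$)
$V{\left(s \right)} = \frac{5 + s}{3 + s}$
$g{\left(m,a \right)} = -3 + a m$ ($g{\left(m,a \right)} = a m - 3 = -3 + a m$)
$\left(g{\left(r{\left(6 \right)},8 \right)} + V{\left(5 \right)}\right)^{2} = \left(\left(-3 + 8 \cdot 6^{2}\right) + \frac{5 + 5}{3 + 5}\right)^{2} = \left(\left(-3 + 8 \cdot 36\right) + \frac{1}{8} \cdot 10\right)^{2} = \left(\left(-3 + 288\right) + \frac{1}{8} \cdot 10\right)^{2} = \left(285 + \frac{5}{4}\right)^{2} = \left(\frac{1145}{4}\right)^{2} = \frac{1311025}{16}$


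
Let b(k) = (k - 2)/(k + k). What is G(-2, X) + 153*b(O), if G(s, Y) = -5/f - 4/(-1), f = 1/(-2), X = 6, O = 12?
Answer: 311/4 ≈ 77.750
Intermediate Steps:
b(k) = (-2 + k)/(2*k) (b(k) = (-2 + k)/((2*k)) = (-2 + k)*(1/(2*k)) = (-2 + k)/(2*k))
f = -½ ≈ -0.50000
G(s, Y) = 14 (G(s, Y) = -5/(-½) - 4/(-1) = -5*(-2) - 4*(-1) = 10 + 4 = 14)
G(-2, X) + 153*b(O) = 14 + 153*((½)*(-2 + 12)/12) = 14 + 153*((½)*(1/12)*10) = 14 + 153*(5/12) = 14 + 255/4 = 311/4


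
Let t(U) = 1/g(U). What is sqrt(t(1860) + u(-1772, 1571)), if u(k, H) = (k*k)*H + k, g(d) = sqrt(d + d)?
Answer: sqrt(4266476533270800 + 465*sqrt(930))/930 ≈ 70235.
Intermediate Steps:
g(d) = sqrt(2)*sqrt(d) (g(d) = sqrt(2*d) = sqrt(2)*sqrt(d))
t(U) = sqrt(2)/(2*sqrt(U)) (t(U) = 1/(sqrt(2)*sqrt(U)) = sqrt(2)/(2*sqrt(U)))
u(k, H) = k + H*k**2 (u(k, H) = k**2*H + k = H*k**2 + k = k + H*k**2)
sqrt(t(1860) + u(-1772, 1571)) = sqrt(sqrt(2)/(2*sqrt(1860)) - 1772*(1 + 1571*(-1772))) = sqrt(sqrt(2)*(sqrt(465)/930)/2 - 1772*(1 - 2783812)) = sqrt(sqrt(930)/1860 - 1772*(-2783811)) = sqrt(sqrt(930)/1860 + 4932913092) = sqrt(4932913092 + sqrt(930)/1860)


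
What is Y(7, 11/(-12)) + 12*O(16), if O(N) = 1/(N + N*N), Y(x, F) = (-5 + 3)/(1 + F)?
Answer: -1629/68 ≈ -23.956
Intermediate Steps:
Y(x, F) = -2/(1 + F)
O(N) = 1/(N + N²)
Y(7, 11/(-12)) + 12*O(16) = -2/(1 + 11/(-12)) + 12*(1/(16*(1 + 16))) = -2/(1 + 11*(-1/12)) + 12*((1/16)/17) = -2/(1 - 11/12) + 12*((1/16)*(1/17)) = -2/1/12 + 12*(1/272) = -2*12 + 3/68 = -24 + 3/68 = -1629/68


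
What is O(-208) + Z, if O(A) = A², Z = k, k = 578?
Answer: 43842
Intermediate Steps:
Z = 578
O(-208) + Z = (-208)² + 578 = 43264 + 578 = 43842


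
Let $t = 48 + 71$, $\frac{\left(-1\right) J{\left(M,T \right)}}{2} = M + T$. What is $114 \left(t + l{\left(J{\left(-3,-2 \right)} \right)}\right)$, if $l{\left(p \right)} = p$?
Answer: $14706$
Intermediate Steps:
$J{\left(M,T \right)} = - 2 M - 2 T$ ($J{\left(M,T \right)} = - 2 \left(M + T\right) = - 2 M - 2 T$)
$t = 119$
$114 \left(t + l{\left(J{\left(-3,-2 \right)} \right)}\right) = 114 \left(119 - -10\right) = 114 \left(119 + \left(6 + 4\right)\right) = 114 \left(119 + 10\right) = 114 \cdot 129 = 14706$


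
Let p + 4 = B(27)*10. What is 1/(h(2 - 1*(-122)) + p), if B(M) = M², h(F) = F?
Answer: 1/7410 ≈ 0.00013495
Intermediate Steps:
p = 7286 (p = -4 + 27²*10 = -4 + 729*10 = -4 + 7290 = 7286)
1/(h(2 - 1*(-122)) + p) = 1/((2 - 1*(-122)) + 7286) = 1/((2 + 122) + 7286) = 1/(124 + 7286) = 1/7410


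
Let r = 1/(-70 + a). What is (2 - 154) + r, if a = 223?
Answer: -23255/153 ≈ -151.99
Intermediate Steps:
r = 1/153 (r = 1/(-70 + 223) = 1/153 ≈ 0.0065359)
(2 - 154) + r = (2 - 154) + 1/153 = -152 + 1/153 = -23255/153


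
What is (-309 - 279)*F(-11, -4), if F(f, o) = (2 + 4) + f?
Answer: 2940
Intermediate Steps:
F(f, o) = 6 + f
(-309 - 279)*F(-11, -4) = (-309 - 279)*(6 - 11) = -588*(-5) = 2940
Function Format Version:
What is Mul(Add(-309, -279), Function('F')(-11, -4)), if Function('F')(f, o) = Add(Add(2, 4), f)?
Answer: 2940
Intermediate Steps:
Function('F')(f, o) = Add(6, f)
Mul(Add(-309, -279), Function('F')(-11, -4)) = Mul(Add(-309, -279), Add(6, -11)) = Mul(-588, -5) = 2940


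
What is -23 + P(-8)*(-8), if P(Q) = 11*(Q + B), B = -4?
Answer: 1033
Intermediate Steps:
P(Q) = -44 + 11*Q (P(Q) = 11*(Q - 4) = 11*(-4 + Q) = -44 + 11*Q)
-23 + P(-8)*(-8) = -23 + (-44 + 11*(-8))*(-8) = -23 + (-44 - 88)*(-8) = -23 - 132*(-8) = -23 + 1056 = 1033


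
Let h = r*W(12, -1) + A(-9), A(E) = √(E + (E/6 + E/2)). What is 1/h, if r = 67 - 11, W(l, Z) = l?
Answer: 224/150533 - I*√15/451599 ≈ 0.001488 - 8.5762e-6*I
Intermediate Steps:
A(E) = √15*√E/3 (A(E) = √(E + (E*(⅙) + E*(½))) = √(E + (E/6 + E/2)) = √(E + 2*E/3) = √(5*E/3) = √15*√E/3)
r = 56
h = 672 + I*√15 (h = 56*12 + √15*√(-9)/3 = 672 + √15*(3*I)/3 = 672 + I*√15 ≈ 672.0 + 3.873*I)
1/h = 1/(672 + I*√15)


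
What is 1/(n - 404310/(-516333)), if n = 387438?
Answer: 172111/66682476388 ≈ 2.5811e-6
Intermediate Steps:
1/(n - 404310/(-516333)) = 1/(387438 - 404310/(-516333)) = 1/(387438 - 404310*(-1/516333)) = 1/(387438 + 134770/172111) = 1/(66682476388/172111) = 172111/66682476388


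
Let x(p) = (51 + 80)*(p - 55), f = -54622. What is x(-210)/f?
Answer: 34715/54622 ≈ 0.63555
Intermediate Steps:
x(p) = -7205 + 131*p (x(p) = 131*(-55 + p) = -7205 + 131*p)
x(-210)/f = (-7205 + 131*(-210))/(-54622) = (-7205 - 27510)*(-1/54622) = -34715*(-1/54622) = 34715/54622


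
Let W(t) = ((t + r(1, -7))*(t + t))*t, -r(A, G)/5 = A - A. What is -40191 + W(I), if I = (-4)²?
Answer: -31999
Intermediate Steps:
I = 16
r(A, G) = 0 (r(A, G) = -5*(A - A) = -5*0 = 0)
W(t) = 2*t³ (W(t) = ((t + 0)*(t + t))*t = (t*(2*t))*t = (2*t²)*t = 2*t³)
-40191 + W(I) = -40191 + 2*16³ = -40191 + 2*4096 = -40191 + 8192 = -31999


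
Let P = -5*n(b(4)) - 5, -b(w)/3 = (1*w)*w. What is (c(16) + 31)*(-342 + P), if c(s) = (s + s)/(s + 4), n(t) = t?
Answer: -17441/5 ≈ -3488.2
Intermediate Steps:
b(w) = -3*w**2 (b(w) = -3*1*w*w = -3*w*w = -3*w**2)
c(s) = 2*s/(4 + s) (c(s) = (2*s)/(4 + s) = 2*s/(4 + s))
P = 235 (P = -(-15)*4**2 - 5 = -(-15)*16 - 5 = -5*(-48) - 5 = 240 - 5 = 235)
(c(16) + 31)*(-342 + P) = (2*16/(4 + 16) + 31)*(-342 + 235) = (2*16/20 + 31)*(-107) = (2*16*(1/20) + 31)*(-107) = (8/5 + 31)*(-107) = (163/5)*(-107) = -17441/5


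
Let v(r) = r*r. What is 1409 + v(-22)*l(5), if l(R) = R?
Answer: 3829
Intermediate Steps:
v(r) = r²
1409 + v(-22)*l(5) = 1409 + (-22)²*5 = 1409 + 484*5 = 1409 + 2420 = 3829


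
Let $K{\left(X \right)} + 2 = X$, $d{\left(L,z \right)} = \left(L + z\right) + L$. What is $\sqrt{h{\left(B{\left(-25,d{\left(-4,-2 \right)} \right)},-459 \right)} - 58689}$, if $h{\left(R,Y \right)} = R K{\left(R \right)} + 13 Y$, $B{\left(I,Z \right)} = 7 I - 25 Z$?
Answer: $i \sqrt{59181} \approx 243.27 i$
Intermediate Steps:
$d{\left(L,z \right)} = z + 2 L$
$K{\left(X \right)} = -2 + X$
$B{\left(I,Z \right)} = - 25 Z + 7 I$
$h{\left(R,Y \right)} = 13 Y + R \left(-2 + R\right)$ ($h{\left(R,Y \right)} = R \left(-2 + R\right) + 13 Y = 13 Y + R \left(-2 + R\right)$)
$\sqrt{h{\left(B{\left(-25,d{\left(-4,-2 \right)} \right)},-459 \right)} - 58689} = \sqrt{\left(13 \left(-459\right) + \left(- 25 \left(-2 + 2 \left(-4\right)\right) + 7 \left(-25\right)\right) \left(-2 - \left(175 + 25 \left(-2 + 2 \left(-4\right)\right)\right)\right)\right) - 58689} = \sqrt{\left(-5967 + \left(- 25 \left(-2 - 8\right) - 175\right) \left(-2 - \left(175 + 25 \left(-2 - 8\right)\right)\right)\right) - 58689} = \sqrt{\left(-5967 + \left(\left(-25\right) \left(-10\right) - 175\right) \left(-2 - -75\right)\right) - 58689} = \sqrt{\left(-5967 + \left(250 - 175\right) \left(-2 + \left(250 - 175\right)\right)\right) - 58689} = \sqrt{\left(-5967 + 75 \left(-2 + 75\right)\right) - 58689} = \sqrt{\left(-5967 + 75 \cdot 73\right) - 58689} = \sqrt{\left(-5967 + 5475\right) - 58689} = \sqrt{-492 - 58689} = \sqrt{-59181} = i \sqrt{59181}$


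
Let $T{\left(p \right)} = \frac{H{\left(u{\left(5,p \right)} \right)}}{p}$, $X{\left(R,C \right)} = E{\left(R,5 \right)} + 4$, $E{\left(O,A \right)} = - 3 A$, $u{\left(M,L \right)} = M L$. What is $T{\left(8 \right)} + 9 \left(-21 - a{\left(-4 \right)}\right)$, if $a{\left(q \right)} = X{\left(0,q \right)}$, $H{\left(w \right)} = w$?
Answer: $-85$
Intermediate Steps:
$u{\left(M,L \right)} = L M$
$X{\left(R,C \right)} = -11$ ($X{\left(R,C \right)} = \left(-3\right) 5 + 4 = -15 + 4 = -11$)
$a{\left(q \right)} = -11$
$T{\left(p \right)} = 5$ ($T{\left(p \right)} = \frac{p 5}{p} = \frac{5 p}{p} = 5$)
$T{\left(8 \right)} + 9 \left(-21 - a{\left(-4 \right)}\right) = 5 + 9 \left(-21 - -11\right) = 5 + 9 \left(-21 + 11\right) = 5 + 9 \left(-10\right) = 5 - 90 = -85$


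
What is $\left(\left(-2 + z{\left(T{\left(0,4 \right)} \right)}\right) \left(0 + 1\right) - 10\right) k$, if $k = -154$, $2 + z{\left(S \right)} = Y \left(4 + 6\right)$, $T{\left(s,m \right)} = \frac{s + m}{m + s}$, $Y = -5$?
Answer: $9856$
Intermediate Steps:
$T{\left(s,m \right)} = 1$ ($T{\left(s,m \right)} = \frac{m + s}{m + s} = 1$)
$z{\left(S \right)} = -52$ ($z{\left(S \right)} = -2 - 5 \left(4 + 6\right) = -2 - 50 = -52$)
$\left(\left(-2 + z{\left(T{\left(0,4 \right)} \right)}\right) \left(0 + 1\right) - 10\right) k = \left(\left(-2 - 52\right) \left(0 + 1\right) - 10\right) \left(-154\right) = \left(\left(-54\right) 1 - 10\right) \left(-154\right) = \left(-54 - 10\right) \left(-154\right) = \left(-64\right) \left(-154\right) = 9856$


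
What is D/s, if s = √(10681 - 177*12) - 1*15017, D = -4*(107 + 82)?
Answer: 105119/2087979 + 7*√8557/2087979 ≈ 0.050655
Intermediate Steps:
D = -756 (D = -4*189 = -756)
s = -15017 + √8557 (s = √(10681 - 2124) - 15017 = √8557 - 15017 = -15017 + √8557 ≈ -14925.)
D/s = -756/(-15017 + √8557)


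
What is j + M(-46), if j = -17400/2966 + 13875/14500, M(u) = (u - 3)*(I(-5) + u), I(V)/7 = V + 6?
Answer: 327900921/172028 ≈ 1906.1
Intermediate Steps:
I(V) = 42 + 7*V (I(V) = 7*(V + 6) = 7*(6 + V) = 42 + 7*V)
M(u) = (-3 + u)*(7 + u) (M(u) = (u - 3)*((42 + 7*(-5)) + u) = (-3 + u)*((42 - 35) + u) = (-3 + u)*(7 + u))
j = -844587/172028 (j = -17400*1/2966 + 13875*(1/14500) = -8700/1483 + 111/116 = -844587/172028 ≈ -4.9096)
j + M(-46) = -844587/172028 + (-21 + (-46)**2 + 4*(-46)) = -844587/172028 + (-21 + 2116 - 184) = -844587/172028 + 1911 = 327900921/172028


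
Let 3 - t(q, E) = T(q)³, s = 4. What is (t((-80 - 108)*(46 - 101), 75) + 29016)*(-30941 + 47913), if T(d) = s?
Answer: 491424260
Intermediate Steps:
T(d) = 4
t(q, E) = -61 (t(q, E) = 3 - 1*4³ = 3 - 1*64 = 3 - 64 = -61)
(t((-80 - 108)*(46 - 101), 75) + 29016)*(-30941 + 47913) = (-61 + 29016)*(-30941 + 47913) = 28955*16972 = 491424260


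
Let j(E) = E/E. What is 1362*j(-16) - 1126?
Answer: 236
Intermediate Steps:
j(E) = 1
1362*j(-16) - 1126 = 1362*1 - 1126 = 1362 - 1126 = 236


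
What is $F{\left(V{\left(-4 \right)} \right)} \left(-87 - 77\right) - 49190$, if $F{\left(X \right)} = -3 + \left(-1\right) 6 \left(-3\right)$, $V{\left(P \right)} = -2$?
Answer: $-51650$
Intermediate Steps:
$F{\left(X \right)} = 15$ ($F{\left(X \right)} = -3 - -18 = -3 + 18 = 15$)
$F{\left(V{\left(-4 \right)} \right)} \left(-87 - 77\right) - 49190 = 15 \left(-87 - 77\right) - 49190 = 15 \left(-164\right) - 49190 = -2460 - 49190 = -51650$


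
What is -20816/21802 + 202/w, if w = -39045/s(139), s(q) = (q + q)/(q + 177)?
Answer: -32257087579/33624734055 ≈ -0.95933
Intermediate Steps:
s(q) = 2*q/(177 + q) (s(q) = (2*q)/(177 + q) = 2*q/(177 + q))
w = -6169110/139 (w = -39045/(2*139/(177 + 139)) = -39045/(2*139/316) = -39045/(2*139*(1/316)) = -39045/139/158 = -39045*158/139 = -6169110/139 ≈ -44382.)
-20816/21802 + 202/w = -20816/21802 + 202/(-6169110/139) = -20816*1/21802 + 202*(-139/6169110) = -10408/10901 - 14039/3084555 = -32257087579/33624734055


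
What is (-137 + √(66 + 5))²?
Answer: (137 - √71)² ≈ 16531.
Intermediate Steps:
(-137 + √(66 + 5))² = (-137 + √71)²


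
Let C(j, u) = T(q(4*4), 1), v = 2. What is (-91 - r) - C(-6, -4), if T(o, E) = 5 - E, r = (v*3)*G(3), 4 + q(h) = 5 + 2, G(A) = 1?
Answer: -101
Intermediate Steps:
q(h) = 3 (q(h) = -4 + (5 + 2) = -4 + 7 = 3)
r = 6 (r = (2*3)*1 = 6*1 = 6)
C(j, u) = 4 (C(j, u) = 5 - 1*1 = 5 - 1 = 4)
(-91 - r) - C(-6, -4) = (-91 - 1*6) - 1*4 = (-91 - 6) - 4 = -97 - 4 = -101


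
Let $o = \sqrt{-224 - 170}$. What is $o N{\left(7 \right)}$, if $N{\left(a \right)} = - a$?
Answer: $- 7 i \sqrt{394} \approx - 138.95 i$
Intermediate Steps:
$o = i \sqrt{394}$ ($o = \sqrt{-394} = i \sqrt{394} \approx 19.849 i$)
$o N{\left(7 \right)} = i \sqrt{394} \left(\left(-1\right) 7\right) = i \sqrt{394} \left(-7\right) = - 7 i \sqrt{394}$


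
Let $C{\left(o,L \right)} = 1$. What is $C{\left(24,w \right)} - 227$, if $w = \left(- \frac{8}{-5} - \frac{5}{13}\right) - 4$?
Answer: $-226$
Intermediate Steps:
$w = - \frac{181}{65}$ ($w = \left(\left(-8\right) \left(- \frac{1}{5}\right) - \frac{5}{13}\right) - 4 = \left(\frac{8}{5} - \frac{5}{13}\right) - 4 = \frac{79}{65} - 4 = - \frac{181}{65} \approx -2.7846$)
$C{\left(24,w \right)} - 227 = 1 - 227 = -226$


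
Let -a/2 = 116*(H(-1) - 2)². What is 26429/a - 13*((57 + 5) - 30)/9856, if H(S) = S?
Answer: -2041819/160776 ≈ -12.700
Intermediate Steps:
a = -2088 (a = -232*(-1 - 2)² = -232*(-3)² = -232*9 = -2*1044 = -2088)
26429/a - 13*((57 + 5) - 30)/9856 = 26429/(-2088) - 13*((57 + 5) - 30)/9856 = 26429*(-1/2088) - 13*(62 - 30)*(1/9856) = -26429/2088 - 13*32*(1/9856) = -26429/2088 - 416*1/9856 = -26429/2088 - 13/308 = -2041819/160776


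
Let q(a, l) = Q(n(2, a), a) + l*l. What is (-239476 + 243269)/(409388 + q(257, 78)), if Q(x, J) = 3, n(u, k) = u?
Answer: 3793/415475 ≈ 0.0091293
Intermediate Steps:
q(a, l) = 3 + l² (q(a, l) = 3 + l*l = 3 + l²)
(-239476 + 243269)/(409388 + q(257, 78)) = (-239476 + 243269)/(409388 + (3 + 78²)) = 3793/(409388 + (3 + 6084)) = 3793/(409388 + 6087) = 3793/415475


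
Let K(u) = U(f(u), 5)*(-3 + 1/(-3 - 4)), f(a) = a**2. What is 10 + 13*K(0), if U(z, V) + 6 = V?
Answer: 356/7 ≈ 50.857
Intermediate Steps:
U(z, V) = -6 + V
K(u) = 22/7 (K(u) = (-6 + 5)*(-3 + 1/(-3 - 4)) = -(-3 + 1/(-7)) = -(-3 - 1/7) = -1*(-22/7) = 22/7)
10 + 13*K(0) = 10 + 13*(22/7) = 10 + 286/7 = 356/7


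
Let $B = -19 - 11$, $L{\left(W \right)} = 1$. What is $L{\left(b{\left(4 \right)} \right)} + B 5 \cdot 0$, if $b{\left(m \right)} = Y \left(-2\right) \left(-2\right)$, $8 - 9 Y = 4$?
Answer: $1$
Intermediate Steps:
$Y = \frac{4}{9}$ ($Y = \frac{8}{9} - \frac{4}{9} = \frac{4}{9} \approx 0.44444$)
$b{\left(m \right)} = \frac{16}{9}$ ($b{\left(m \right)} = \frac{4}{9} \left(-2\right) \left(-2\right) = \left(- \frac{8}{9}\right) \left(-2\right) = \frac{16}{9}$)
$B = -30$ ($B = -19 - 11 = -30$)
$L{\left(b{\left(4 \right)} \right)} + B 5 \cdot 0 = 1 - 30 \cdot 5 \cdot 0 = 1 - 0 = 1 + 0 = 1$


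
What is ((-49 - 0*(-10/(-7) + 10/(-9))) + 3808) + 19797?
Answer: 23556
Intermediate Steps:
((-49 - 0*(-10/(-7) + 10/(-9))) + 3808) + 19797 = ((-49 - 0*(-10*(-⅐) + 10*(-⅑))) + 3808) + 19797 = ((-49 - 0*(10/7 - 10/9)) + 3808) + 19797 = ((-49 - 0*20/63) + 3808) + 19797 = ((-49 - 37*0) + 3808) + 19797 = ((-49 + 0) + 3808) + 19797 = (-49 + 3808) + 19797 = 3759 + 19797 = 23556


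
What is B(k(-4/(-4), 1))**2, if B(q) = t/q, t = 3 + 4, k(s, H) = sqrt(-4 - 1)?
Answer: -49/5 ≈ -9.8000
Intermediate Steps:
k(s, H) = I*sqrt(5) (k(s, H) = sqrt(-5) = I*sqrt(5))
t = 7
B(q) = 7/q
B(k(-4/(-4), 1))**2 = (7/((I*sqrt(5))))**2 = (7*(-I*sqrt(5)/5))**2 = (-7*I*sqrt(5)/5)**2 = -49/5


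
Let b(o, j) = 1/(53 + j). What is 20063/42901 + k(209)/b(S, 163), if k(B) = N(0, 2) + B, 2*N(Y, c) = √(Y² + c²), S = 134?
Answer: 1946009423/42901 ≈ 45360.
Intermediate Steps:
N(Y, c) = √(Y² + c²)/2
k(B) = 1 + B (k(B) = √(0² + 2²)/2 + B = √(0 + 4)/2 + B = √4/2 + B = (½)*2 + B = 1 + B)
20063/42901 + k(209)/b(S, 163) = 20063/42901 + (1 + 209)/(1/(53 + 163)) = 20063*(1/42901) + 210/(1/216) = 20063/42901 + 210/(1/216) = 20063/42901 + 210*216 = 20063/42901 + 45360 = 1946009423/42901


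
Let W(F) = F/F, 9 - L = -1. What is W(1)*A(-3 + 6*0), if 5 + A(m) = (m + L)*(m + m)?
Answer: -47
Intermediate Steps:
L = 10 (L = 9 - 1*(-1) = 9 + 1 = 10)
W(F) = 1
A(m) = -5 + 2*m*(10 + m) (A(m) = -5 + (m + 10)*(m + m) = -5 + (10 + m)*(2*m) = -5 + 2*m*(10 + m))
W(1)*A(-3 + 6*0) = 1*(-5 + 2*(-3 + 6*0)**2 + 20*(-3 + 6*0)) = 1*(-5 + 2*(-3 + 0)**2 + 20*(-3 + 0)) = 1*(-5 + 2*(-3)**2 + 20*(-3)) = 1*(-5 + 2*9 - 60) = 1*(-5 + 18 - 60) = 1*(-47) = -47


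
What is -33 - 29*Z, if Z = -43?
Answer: 1214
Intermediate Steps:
-33 - 29*Z = -33 - 29*(-43) = -33 + 1247 = 1214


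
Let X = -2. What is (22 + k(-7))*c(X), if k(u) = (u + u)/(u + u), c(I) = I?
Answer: -46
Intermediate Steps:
k(u) = 1 (k(u) = (2*u)/((2*u)) = (2*u)*(1/(2*u)) = 1)
(22 + k(-7))*c(X) = (22 + 1)*(-2) = 23*(-2) = -46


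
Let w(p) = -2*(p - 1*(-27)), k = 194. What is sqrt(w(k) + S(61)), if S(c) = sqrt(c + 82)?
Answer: sqrt(-442 + sqrt(143)) ≈ 20.737*I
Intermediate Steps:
w(p) = -54 - 2*p (w(p) = -2*(p + 27) = -2*(27 + p) = -54 - 2*p)
S(c) = sqrt(82 + c)
sqrt(w(k) + S(61)) = sqrt((-54 - 2*194) + sqrt(82 + 61)) = sqrt((-54 - 388) + sqrt(143)) = sqrt(-442 + sqrt(143))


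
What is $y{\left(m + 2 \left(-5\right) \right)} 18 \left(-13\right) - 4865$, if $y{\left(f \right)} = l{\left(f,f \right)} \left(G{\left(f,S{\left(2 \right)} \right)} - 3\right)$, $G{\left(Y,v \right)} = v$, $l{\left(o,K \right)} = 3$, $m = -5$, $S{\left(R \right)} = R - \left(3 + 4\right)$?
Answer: $751$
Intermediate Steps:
$S{\left(R \right)} = -7 + R$ ($S{\left(R \right)} = R - 7 = -7 + R$)
$y{\left(f \right)} = -24$ ($y{\left(f \right)} = 3 \left(\left(-7 + 2\right) - 3\right) = 3 \left(-5 - 3\right) = 3 \left(-8\right) = -24$)
$y{\left(m + 2 \left(-5\right) \right)} 18 \left(-13\right) - 4865 = \left(-24\right) 18 \left(-13\right) - 4865 = \left(-432\right) \left(-13\right) - 4865 = 5616 - 4865 = 751$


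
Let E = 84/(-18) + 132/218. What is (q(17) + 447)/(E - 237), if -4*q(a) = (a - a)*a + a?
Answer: -82731/45044 ≈ -1.8367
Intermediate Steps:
q(a) = -a/4 (q(a) = -((a - a)*a + a)/4 = -(0*a + a)/4 = -(0 + a)/4 = -a/4)
E = -1328/327 (E = 84*(-1/18) + 132*(1/218) = -14/3 + 66/109 = -1328/327 ≈ -4.0612)
(q(17) + 447)/(E - 237) = (-¼*17 + 447)/(-1328/327 - 237) = (-17/4 + 447)/(-78827/327) = (1771/4)*(-327/78827) = -82731/45044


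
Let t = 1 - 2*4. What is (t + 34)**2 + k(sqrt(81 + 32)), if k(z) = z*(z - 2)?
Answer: 842 - 2*sqrt(113) ≈ 820.74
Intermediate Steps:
t = -7 (t = 1 - 8 = -7)
k(z) = z*(-2 + z)
(t + 34)**2 + k(sqrt(81 + 32)) = (-7 + 34)**2 + sqrt(81 + 32)*(-2 + sqrt(81 + 32)) = 27**2 + sqrt(113)*(-2 + sqrt(113)) = 729 + sqrt(113)*(-2 + sqrt(113))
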